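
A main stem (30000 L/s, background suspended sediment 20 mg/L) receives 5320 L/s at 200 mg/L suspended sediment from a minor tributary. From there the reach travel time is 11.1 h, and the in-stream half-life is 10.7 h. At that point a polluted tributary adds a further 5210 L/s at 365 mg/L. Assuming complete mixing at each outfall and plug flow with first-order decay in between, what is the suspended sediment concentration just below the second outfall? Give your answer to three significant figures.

66.9 mg/L

Mass balance: C = (30000·20.00 + 5320·200.0) / 35320 = 1664000/35320 = 47.11 mg/L; combined flow 35320 L/s.
Half-life 10.7 h → k = ln 2 / 10.7 = 0.06478 h⁻¹ = 1.555 d⁻¹.
Applying C = C₀e^(−kt): 47.11 × 0.4872 = 22.95 mg/L.
At the second outfall, C = (35320·22.95 + 5210·365.0) / (35320 + 5210) = 66.92 mg/L.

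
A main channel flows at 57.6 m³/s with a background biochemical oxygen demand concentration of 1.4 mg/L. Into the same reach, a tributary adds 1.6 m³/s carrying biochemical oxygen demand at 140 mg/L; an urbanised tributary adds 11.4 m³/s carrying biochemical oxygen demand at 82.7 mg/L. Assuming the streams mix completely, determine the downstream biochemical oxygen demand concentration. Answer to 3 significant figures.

17.7 mg/L

Conservation of mass: C = (57.60·1.400 + 1.600·140.0 + 11.40·82.70) / 70.60 = 1247/70.60 = 17.67 mg/L.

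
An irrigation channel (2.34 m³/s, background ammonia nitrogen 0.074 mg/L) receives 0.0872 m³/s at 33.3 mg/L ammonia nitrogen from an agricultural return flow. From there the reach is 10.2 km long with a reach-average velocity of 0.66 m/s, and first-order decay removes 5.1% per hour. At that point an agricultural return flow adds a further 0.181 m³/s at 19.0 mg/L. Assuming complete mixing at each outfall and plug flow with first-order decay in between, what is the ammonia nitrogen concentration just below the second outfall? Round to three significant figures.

After mixing, C = (2.340·0.07400 + 0.08720·33.30) / 2.427 = 3.077/2.427 = 1.268 mg/L; combined flow 2.427 m³/s.
Travel time t = 10.2·1000 / 0.66 = 15450 s = 4.293 h.
5.1%/h lost → k = −ln(1 − 0.051) = 0.05235 h⁻¹.
Applying C = C₀e^(−kt): 1.268 × 0.7987 = 1.013 mg/L.
Second outfall: C = (2.427·1.013 + 0.1810·19.00)/2.608 = 2.261 mg/L.

2.26 mg/L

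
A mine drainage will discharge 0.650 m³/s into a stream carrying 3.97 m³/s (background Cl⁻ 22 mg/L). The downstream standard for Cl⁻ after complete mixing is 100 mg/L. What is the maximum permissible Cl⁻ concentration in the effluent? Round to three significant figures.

576 mg/L

At the limit, (Qr·Cr + Qe·Cₑ)/(Qr + Qe) = 100:
Cₑ = (4.620·100 − 3.970·22.00) / 0.6500 = 576.4 mg/L.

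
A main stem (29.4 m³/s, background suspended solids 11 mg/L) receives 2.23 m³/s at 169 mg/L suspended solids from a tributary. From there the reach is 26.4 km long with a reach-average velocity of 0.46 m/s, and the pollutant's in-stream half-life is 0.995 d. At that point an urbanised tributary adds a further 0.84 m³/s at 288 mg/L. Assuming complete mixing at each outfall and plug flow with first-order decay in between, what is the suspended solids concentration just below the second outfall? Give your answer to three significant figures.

Mixed concentration C = ΣQC/ΣQ = (29.40·11.00 + 2.230·169.0) / 31.63 = 700.3/31.63 = 22.14 mg/L; combined flow 31.63 m³/s.
Travel time t = 26.4·1000 / 0.46 = 57390 s = 15.94 h.
Half-life 0.995 d → k = ln 2 / 0.995 = 0.6966 d⁻¹.
First-order decay: C = 22.14·exp(−k·t) = 22.14·0.6296 = 13.94 mg/L.
Second outfall: C = (31.63·13.94 + 0.8400·288.0)/32.47 = 21.03 mg/L.

21.0 mg/L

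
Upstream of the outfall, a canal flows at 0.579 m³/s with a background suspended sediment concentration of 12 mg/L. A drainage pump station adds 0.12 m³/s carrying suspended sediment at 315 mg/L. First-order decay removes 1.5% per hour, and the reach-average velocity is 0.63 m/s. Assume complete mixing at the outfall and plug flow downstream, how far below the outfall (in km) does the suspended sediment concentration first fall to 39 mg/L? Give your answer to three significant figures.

74.4 km

Mixed concentration C = ΣQC/ΣQ = (0.5790·12.00 + 0.1200·315.0) / 0.6990 = 44.75/0.6990 = 64.02 mg/L.
1.5%/h lost → k = −ln(1 − 0.015) = 0.01511 h⁻¹.
Set 64.02·exp(−k·t) = 39 → t = ln(64.02/39)/k = 118000 s = 32.79 h.
Distance = v·t = 0.63·118000 = 74370 m = 74.37 km.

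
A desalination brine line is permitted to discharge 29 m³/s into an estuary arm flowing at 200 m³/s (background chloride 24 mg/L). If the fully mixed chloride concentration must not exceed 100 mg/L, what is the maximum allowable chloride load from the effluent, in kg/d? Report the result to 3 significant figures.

Mass balance at the limit: 200.0·24.00 + 29.00·Cₑ = 229.0·100 → Cₑ = 624.1 mg/L.
Load = 29.00 m³/s × 624.1 g/m³ × 86 400 s/d = 1564000 kg/d.

1560000 kg/d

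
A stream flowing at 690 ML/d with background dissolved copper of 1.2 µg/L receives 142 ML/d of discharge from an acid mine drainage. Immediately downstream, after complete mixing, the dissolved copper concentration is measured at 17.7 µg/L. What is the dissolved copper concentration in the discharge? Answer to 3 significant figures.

Mass balance: 690.0·1.200 + 142.0·Cₑ = 832.0·17.70
→ Cₑ = (832.0·17.70 − 690.0·1.200) / 142.0 = 97.88 µg/L.

97.9 µg/L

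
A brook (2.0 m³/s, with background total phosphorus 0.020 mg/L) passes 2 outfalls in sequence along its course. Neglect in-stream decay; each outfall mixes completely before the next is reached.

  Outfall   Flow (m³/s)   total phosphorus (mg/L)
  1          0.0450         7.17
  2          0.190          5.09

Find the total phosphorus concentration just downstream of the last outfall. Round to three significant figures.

0.595 mg/L

After outfall 1: Q = 2.000 + 0.04500 = 2.045 m³/s; C = (2.000·0.02000 + 0.04500·7.170)/2.045 = 0.1773 mg/L.
After outfall 2: Q = 2.045 + 0.1900 = 2.235 m³/s; C = (2.045·0.1773 + 0.1900·5.090)/2.235 = 0.5950 mg/L.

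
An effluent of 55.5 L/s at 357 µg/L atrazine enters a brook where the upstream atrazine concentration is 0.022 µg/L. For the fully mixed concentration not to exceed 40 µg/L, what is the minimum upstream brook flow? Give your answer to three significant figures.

Set C_mix = 40: (Q·0.02200 + 55.50·357.0) / (Q + 55.50) = 40
→ Q = 55.50·(357.0 − 40)/(40 − 0.02200) = 440.1 L/s.

440 L/s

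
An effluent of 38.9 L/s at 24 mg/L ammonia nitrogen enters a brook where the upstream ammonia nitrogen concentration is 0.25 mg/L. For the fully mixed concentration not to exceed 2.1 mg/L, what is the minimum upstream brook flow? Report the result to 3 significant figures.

460 L/s

Set C_mix = 2.1: (Q·0.2500 + 38.90·24.00) / (Q + 38.90) = 2.1
→ Q = 38.90·(24.00 − 2.1)/(2.1 − 0.2500) = 460.5 L/s.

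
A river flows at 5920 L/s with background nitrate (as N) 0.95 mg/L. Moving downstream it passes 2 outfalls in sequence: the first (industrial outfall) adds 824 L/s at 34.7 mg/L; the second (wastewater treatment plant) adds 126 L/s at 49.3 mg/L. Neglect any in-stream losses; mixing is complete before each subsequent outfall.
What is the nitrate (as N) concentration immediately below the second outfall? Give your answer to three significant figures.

5.88 mg/L

Outfall 1: combined Q = 6744 L/s; C = (5920·0.9500 + 824.0·34.70)/6744 = 5.074 mg/L.
Outfall 2: combined Q = 6870 L/s; C = (6744·5.074 + 126.0·49.30)/6870 = 5.885 mg/L.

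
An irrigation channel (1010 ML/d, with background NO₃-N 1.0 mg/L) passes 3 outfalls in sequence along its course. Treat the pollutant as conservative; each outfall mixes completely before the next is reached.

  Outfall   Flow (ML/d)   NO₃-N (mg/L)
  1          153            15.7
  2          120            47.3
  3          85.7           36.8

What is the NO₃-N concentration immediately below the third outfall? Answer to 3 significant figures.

Below outfall 1: Q → 1163 ML/d, C = (1010·1.000 + 153.0·15.70)/1163 = 2.934 mg/L.
Below outfall 2: Q → 1283 ML/d, C = (1163·2.934 + 120.0·47.30)/1283 = 7.083 mg/L.
Below outfall 3: Q → 1369 ML/d, C = (1283·7.083 + 85.70·36.80)/1369 = 8.944 mg/L.

8.94 mg/L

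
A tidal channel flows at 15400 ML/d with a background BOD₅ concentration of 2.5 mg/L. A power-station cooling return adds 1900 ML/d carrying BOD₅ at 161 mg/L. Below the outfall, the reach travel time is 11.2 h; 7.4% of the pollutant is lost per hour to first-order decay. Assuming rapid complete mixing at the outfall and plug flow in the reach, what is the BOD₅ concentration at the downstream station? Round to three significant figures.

8.42 mg/L

After mixing, C = (15400·2.500 + 1900·161.0) / 17300 = 344400/17300 = 19.91 mg/L.
7.4%/h lost → k = −ln(1 − 0.074) = 0.07688 h⁻¹.
Decay over the reach: 19.91·exp(−kt) = 19.91·0.4227 = 8.415 mg/L.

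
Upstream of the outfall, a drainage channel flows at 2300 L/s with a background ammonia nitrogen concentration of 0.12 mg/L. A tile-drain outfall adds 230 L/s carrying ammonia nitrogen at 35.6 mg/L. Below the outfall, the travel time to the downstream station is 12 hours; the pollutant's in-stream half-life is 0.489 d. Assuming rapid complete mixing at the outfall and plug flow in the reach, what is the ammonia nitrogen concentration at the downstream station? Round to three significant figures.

Conservation of mass: C = (2300·0.1200 + 230.0·35.60) / 2530 = 8464/2530 = 3.345 mg/L.
Half-life 0.489 d → k = ln 2 / 0.489 = 1.417 d⁻¹.
After decay, C = 3.345 × e^(−kt) = 3.345 × 0.4923 = 1.647 mg/L.

1.65 mg/L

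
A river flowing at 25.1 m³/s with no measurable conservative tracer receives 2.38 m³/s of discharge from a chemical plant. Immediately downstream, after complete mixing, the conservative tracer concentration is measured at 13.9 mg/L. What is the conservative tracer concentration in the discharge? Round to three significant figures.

160 mg/L

Mass balance: 25.10·0 + 2.380·Cₑ = 27.48·13.90
→ Cₑ = (27.48·13.90 − 25.10·0) / 2.380 = 160.5 mg/L.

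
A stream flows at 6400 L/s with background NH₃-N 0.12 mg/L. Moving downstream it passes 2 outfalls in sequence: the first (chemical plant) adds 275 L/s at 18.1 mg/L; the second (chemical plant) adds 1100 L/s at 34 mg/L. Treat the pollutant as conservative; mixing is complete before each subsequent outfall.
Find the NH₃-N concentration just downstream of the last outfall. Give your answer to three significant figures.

After outfall 1: Q = 6400 + 275.0 = 6675 L/s; C = (6400·0.1200 + 275.0·18.10)/6675 = 0.8607 mg/L.
After outfall 2: Q = 6675 + 1100 = 7775 L/s; C = (6675·0.8607 + 1100·34.00)/7775 = 5.549 mg/L.

5.55 mg/L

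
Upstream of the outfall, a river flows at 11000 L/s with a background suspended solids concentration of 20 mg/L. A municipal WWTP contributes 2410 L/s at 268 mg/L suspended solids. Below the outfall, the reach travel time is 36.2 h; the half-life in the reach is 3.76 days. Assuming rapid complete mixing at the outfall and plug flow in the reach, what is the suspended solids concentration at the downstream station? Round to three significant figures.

48.9 mg/L

After mixing, C = (11000·20.00 + 2410·268.0) / 13410 = 865900/13410 = 64.57 mg/L.
Half-life 3.76 d → k = ln 2 / 3.76 = 0.1843 d⁻¹.
Decay over the reach: 64.57·exp(−kt) = 64.57·0.7573 = 48.90 mg/L.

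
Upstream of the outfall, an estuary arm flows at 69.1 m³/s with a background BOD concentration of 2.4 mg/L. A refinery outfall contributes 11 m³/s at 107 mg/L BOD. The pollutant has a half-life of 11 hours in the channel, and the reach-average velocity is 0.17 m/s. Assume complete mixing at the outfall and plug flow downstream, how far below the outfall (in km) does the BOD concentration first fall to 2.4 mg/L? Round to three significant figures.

Mixed concentration C = ΣQC/ΣQ = (69.10·2.400 + 11.00·107.0) / 80.10 = 1343/80.10 = 16.76 mg/L.
Half-life 11 h → k = ln 2 / 11 = 0.06301 h⁻¹ = 1.512 d⁻¹.
Set 16.76·exp(−k·t) = 2.4 → t = ln(16.76/2.4)/k = 111100 s = 30.85 h.
Distance = v·t = 0.17·111100 = 18880 m = 18.88 km.

18.9 km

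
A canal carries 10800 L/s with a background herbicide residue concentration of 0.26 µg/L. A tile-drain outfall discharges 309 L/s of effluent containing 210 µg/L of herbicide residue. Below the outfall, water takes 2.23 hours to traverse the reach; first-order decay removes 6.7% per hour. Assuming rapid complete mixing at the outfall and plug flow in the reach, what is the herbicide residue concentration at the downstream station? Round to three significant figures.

Conservation of mass: C = (10800·0.2600 + 309.0·210.0) / 11110 = 67700/11110 = 6.094 µg/L.
6.7%/h lost → k = −ln(1 − 0.067) = 0.06935 h⁻¹.
Applying C = C₀e^(−kt): 6.094 × 0.8567 = 5.221 µg/L.

5.22 µg/L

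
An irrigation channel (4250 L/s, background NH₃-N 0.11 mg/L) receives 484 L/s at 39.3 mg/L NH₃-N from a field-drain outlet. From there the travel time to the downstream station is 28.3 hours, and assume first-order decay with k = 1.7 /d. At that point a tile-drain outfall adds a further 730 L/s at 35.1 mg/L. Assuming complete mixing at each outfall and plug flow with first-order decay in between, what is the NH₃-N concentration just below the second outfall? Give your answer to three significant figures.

Flow-weighted average: C = (4250·0.1100 + 484.0·39.30) / 4734 = 19490/4734 = 4.117 mg/L; combined flow 4734 L/s.
After decay, C = 4.117 × e^(−kt) = 4.117 × 0.1347 = 0.5546 mg/L.
Second outfall: C = (4734·0.5546 + 730.0·35.10)/5464 = 5.170 mg/L.

5.17 mg/L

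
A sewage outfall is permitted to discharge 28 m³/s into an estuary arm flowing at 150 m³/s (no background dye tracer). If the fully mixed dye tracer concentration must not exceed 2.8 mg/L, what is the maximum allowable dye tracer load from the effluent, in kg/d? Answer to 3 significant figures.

43100 kg/d

Mass balance at the limit: 150.0·0 + 28.00·Cₑ = 178.0·2.8 → Cₑ = 17.80 mg/L.
Load = 28.00 m³/s × 17.80 g/m³ × 86 400 s/d = 43060 kg/d.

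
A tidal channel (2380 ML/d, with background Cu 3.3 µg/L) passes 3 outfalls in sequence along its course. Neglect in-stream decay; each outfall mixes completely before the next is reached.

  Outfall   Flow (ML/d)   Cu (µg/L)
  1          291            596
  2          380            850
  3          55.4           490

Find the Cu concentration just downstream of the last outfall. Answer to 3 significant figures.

After outfall 1: Q = 2380 + 291.0 = 2671 ML/d; C = (2380·3.300 + 291.0·596.0)/2671 = 67.87 µg/L.
After outfall 2: Q = 2671 + 380.0 = 3051 ML/d; C = (2671·67.87 + 380.0·850.0)/3051 = 165.3 µg/L.
After outfall 3: Q = 3051 + 55.40 = 3106 ML/d; C = (3051·165.3 + 55.40·490.0)/3106 = 171.1 µg/L.

171 µg/L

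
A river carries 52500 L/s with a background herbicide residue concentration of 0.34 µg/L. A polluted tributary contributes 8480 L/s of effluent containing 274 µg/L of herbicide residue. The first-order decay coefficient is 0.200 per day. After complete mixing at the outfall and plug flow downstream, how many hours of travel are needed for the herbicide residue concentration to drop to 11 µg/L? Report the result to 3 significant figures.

150 h

Mass balance: C = (52500·0.3400 + 8480·274.0) / 60980 = 2341000/60980 = 38.40 µg/L.
38.40·exp(−k·t) = 11 → t = ln(38.40/11)/k = 540000 s = 150.0 h.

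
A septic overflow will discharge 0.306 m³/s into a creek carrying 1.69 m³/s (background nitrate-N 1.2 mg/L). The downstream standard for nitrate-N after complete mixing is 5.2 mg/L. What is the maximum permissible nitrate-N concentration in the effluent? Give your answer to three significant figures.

At the limit, (Qr·Cr + Qe·Cₑ)/(Qr + Qe) = 5.2:
Cₑ = (1.996·5.2 − 1.690·1.200) / 0.3060 = 27.29 mg/L.

27.3 mg/L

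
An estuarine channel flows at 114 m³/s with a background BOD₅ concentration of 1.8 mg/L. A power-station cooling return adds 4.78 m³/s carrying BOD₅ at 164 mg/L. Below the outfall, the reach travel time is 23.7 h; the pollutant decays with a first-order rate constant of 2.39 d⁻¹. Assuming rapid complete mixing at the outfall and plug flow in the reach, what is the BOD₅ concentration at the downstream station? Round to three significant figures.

After mixing, C = (114.0·1.800 + 4.780·164.0) / 118.8 = 989.1/118.8 = 8.327 mg/L.
First-order decay: C = 8.327·exp(−k·t) = 8.327·0.09441 = 0.7862 mg/L.

0.786 mg/L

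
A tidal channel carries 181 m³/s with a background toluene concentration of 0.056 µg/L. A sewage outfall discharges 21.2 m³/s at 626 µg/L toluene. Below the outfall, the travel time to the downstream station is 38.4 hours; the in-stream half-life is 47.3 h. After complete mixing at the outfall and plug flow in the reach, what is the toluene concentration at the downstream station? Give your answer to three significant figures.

37.4 µg/L

Mixed concentration C = ΣQC/ΣQ = (181.0·0.05600 + 21.20·626.0) / 202.2 = 13280/202.2 = 65.68 µg/L.
Half-life 47.3 h → k = ln 2 / 47.3 = 0.01465 h⁻¹ = 0.3517 d⁻¹.
First-order decay: C = 65.68·exp(−k·t) = 65.68·0.5697 = 37.42 µg/L.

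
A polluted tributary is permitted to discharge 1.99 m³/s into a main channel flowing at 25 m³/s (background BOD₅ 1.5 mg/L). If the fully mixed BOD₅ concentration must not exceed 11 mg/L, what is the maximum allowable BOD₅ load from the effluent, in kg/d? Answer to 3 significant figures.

Mass balance at the limit: 25.00·1.500 + 1.990·Cₑ = 26.99·11 → Cₑ = 130.3 mg/L.
Load = 1.990 m³/s × 130.3 g/m³ × 86 400 s/d = 22410 kg/d.

22400 kg/d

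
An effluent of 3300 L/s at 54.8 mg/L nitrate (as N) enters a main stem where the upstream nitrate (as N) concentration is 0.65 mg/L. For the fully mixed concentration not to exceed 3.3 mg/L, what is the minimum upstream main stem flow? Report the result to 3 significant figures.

Set C_mix = 3.3: (Q·0.6500 + 3300·54.80) / (Q + 3300) = 3.3
→ Q = 3300·(54.80 − 3.3)/(3.3 − 0.6500) = 64130 L/s.

64100 L/s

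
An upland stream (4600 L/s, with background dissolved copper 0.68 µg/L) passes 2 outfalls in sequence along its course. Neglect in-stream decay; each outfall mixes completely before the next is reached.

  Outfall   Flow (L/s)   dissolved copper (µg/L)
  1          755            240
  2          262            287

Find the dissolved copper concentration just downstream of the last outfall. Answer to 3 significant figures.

Outfall 1: combined Q = 5355 L/s; C = (4600·0.6800 + 755.0·240.0)/5355 = 34.42 µg/L.
Outfall 2: combined Q = 5617 L/s; C = (5355·34.42 + 262.0·287.0)/5617 = 46.20 µg/L.

46.2 µg/L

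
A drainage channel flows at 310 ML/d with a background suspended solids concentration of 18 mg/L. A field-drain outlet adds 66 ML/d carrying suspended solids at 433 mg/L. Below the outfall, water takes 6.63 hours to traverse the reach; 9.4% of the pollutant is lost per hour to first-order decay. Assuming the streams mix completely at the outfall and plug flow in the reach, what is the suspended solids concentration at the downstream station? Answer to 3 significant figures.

47.2 mg/L

Flow-weighted average: C = (310.0·18.00 + 66.00·433.0) / 376.0 = 34160/376.0 = 90.85 mg/L.
9.4%/h lost → k = −ln(1 − 0.094) = 0.09872 h⁻¹.
After decay, C = 90.85 × e^(−kt) = 90.85 × 0.5197 = 47.21 mg/L.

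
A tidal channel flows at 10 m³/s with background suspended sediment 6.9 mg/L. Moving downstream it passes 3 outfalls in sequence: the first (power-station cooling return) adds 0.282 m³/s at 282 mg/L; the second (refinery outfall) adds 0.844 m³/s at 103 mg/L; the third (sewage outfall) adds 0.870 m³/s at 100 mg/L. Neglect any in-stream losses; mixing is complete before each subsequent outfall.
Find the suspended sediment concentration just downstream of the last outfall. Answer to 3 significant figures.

Below outfall 1: Q → 10.28 m³/s, C = (10.00·6.900 + 0.2820·282.0)/10.28 = 14.45 mg/L.
Below outfall 2: Q → 11.13 m³/s, C = (10.28·14.45 + 0.8440·103.0)/11.13 = 21.16 mg/L.
Below outfall 3: Q → 12.00 m³/s, C = (11.13·21.16 + 0.8700·100.0)/12.00 = 26.88 mg/L.

26.9 mg/L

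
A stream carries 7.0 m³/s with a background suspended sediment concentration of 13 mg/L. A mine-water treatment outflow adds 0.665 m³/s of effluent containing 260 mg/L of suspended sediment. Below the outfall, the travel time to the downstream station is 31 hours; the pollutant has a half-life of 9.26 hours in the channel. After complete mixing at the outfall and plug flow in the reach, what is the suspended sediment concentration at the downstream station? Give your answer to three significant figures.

3.38 mg/L

Conservation of mass: C = (7.000·13.00 + 0.6650·260.0) / 7.665 = 263.9/7.665 = 34.43 mg/L.
Half-life 9.26 h → k = ln 2 / 9.26 = 0.07485 h⁻¹ = 1.796 d⁻¹.
First-order decay: C = 34.43·exp(−k·t) = 34.43·0.09823 = 3.382 mg/L.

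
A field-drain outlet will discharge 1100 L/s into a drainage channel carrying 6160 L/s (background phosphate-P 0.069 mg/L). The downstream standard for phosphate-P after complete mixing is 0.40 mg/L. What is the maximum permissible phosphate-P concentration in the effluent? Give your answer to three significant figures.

2.25 mg/L

At the limit, (Qr·Cr + Qe·Cₑ)/(Qr + Qe) = 0.40:
Cₑ = (7260·0.40 − 6160·0.06900) / 1100 = 2.254 mg/L.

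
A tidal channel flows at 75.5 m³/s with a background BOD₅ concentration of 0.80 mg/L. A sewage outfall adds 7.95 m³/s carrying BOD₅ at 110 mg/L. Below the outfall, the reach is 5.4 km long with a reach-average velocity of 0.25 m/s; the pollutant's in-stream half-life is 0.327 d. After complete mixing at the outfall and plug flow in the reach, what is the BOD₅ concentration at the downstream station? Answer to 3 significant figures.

Conservation of mass: C = (75.50·0.8000 + 7.950·110.0) / 83.45 = 934.9/83.45 = 11.20 mg/L.
Travel time t = 5.4·1000 / 0.25 = 21600 s = 6.000 h.
Half-life 0.327 d → k = ln 2 / 0.327 = 2.120 d⁻¹.
Applying C = C₀e^(−kt): 11.20 × 0.5886 = 6.595 mg/L.

6.59 mg/L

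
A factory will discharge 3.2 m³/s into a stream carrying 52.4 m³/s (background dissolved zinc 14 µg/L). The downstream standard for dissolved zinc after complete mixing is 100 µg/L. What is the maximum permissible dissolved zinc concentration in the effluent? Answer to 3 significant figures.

1510 µg/L

At the limit, (Qr·Cr + Qe·Cₑ)/(Qr + Qe) = 100:
Cₑ = (55.60·100 − 52.40·14.00) / 3.200 = 1508 µg/L.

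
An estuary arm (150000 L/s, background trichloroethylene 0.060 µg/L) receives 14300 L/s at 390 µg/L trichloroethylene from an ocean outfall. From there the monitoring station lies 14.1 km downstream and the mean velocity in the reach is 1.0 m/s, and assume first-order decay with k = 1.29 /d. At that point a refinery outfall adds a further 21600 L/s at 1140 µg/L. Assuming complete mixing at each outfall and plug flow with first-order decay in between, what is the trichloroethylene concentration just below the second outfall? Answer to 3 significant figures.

Conservation of mass: C = (150000·0.06000 + 14300·390.0) / 164300 = 5586000/164300 = 34.00 µg/L; combined flow 164300 L/s.
Travel time t = 14.1·1000 / 1.0 = 14100 s = 3.917 h.
After decay, C = 34.00 × e^(−kt) = 34.00 × 0.8102 = 27.54 µg/L.
Second outfall: C = (164300·27.54 + 21600·1140)/185900 = 156.8 µg/L.

157 µg/L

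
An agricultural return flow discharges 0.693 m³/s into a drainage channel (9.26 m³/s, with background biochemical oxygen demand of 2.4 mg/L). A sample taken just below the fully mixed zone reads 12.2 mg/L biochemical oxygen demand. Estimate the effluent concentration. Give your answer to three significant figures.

Mass balance: 9.260·2.400 + 0.6930·Cₑ = 9.953·12.20
→ Cₑ = (9.953·12.20 − 9.260·2.400) / 0.6930 = 143.1 mg/L.

143 mg/L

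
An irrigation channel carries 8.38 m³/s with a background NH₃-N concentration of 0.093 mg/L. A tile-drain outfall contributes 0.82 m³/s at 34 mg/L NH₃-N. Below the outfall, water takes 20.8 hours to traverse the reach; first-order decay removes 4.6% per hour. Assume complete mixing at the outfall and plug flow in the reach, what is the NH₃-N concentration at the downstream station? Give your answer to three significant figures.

1.17 mg/L

After mixing, C = (8.380·0.09300 + 0.8200·34.00) / 9.200 = 28.66/9.200 = 3.115 mg/L.
4.6%/h lost → k = −ln(1 − 0.046) = 0.04709 h⁻¹.
After decay, C = 3.115 × e^(−kt) = 3.115 × 0.3755 = 1.170 mg/L.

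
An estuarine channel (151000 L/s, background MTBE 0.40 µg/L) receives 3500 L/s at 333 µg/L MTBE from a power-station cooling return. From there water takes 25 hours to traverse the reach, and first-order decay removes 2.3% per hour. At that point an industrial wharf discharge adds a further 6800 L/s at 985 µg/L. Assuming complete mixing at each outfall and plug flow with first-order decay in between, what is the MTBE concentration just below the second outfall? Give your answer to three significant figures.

Flow-weighted average: C = (151000·0.4000 + 3500·333.0) / 154500 = 1226000/154500 = 7.935 µg/L; combined flow 154500 L/s.
2.3%/h lost → k = −ln(1 − 0.023) = 0.02327 h⁻¹.
Applying C = C₀e^(−kt): 7.935 × 0.5589 = 4.435 µg/L.
Second outfall: C = (154500·4.435 + 6800·985.0)/161300 = 45.77 µg/L.

45.8 µg/L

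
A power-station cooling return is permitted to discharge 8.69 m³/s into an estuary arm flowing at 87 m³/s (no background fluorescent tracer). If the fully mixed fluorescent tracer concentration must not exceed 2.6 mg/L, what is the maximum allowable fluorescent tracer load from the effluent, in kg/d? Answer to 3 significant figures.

21500 kg/d

Mass balance at the limit: 87.00·0 + 8.690·Cₑ = 95.69·2.6 → Cₑ = 28.63 mg/L.
Load = 8.690 m³/s × 28.63 g/m³ × 86 400 s/d = 21500 kg/d.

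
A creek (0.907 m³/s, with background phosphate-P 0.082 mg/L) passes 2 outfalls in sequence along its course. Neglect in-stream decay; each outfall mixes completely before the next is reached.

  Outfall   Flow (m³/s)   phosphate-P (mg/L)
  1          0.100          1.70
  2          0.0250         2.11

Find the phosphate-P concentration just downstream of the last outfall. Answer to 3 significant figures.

0.288 mg/L

Outfall 1: combined Q = 1.007 m³/s; C = (0.9070·0.08200 + 0.1000·1.700)/1.007 = 0.2427 mg/L.
Outfall 2: combined Q = 1.032 m³/s; C = (1.007·0.2427 + 0.02500·2.110)/1.032 = 0.2879 mg/L.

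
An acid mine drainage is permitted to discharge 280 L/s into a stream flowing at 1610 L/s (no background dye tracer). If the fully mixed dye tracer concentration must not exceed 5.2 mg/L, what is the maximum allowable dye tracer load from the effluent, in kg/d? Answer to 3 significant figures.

Mass balance at the limit: 1610·0 + 280.0·Cₑ = 1890·5.2 → Cₑ = 35.10 mg/L.
280.0 L/s = 0.2800 m³/s. Load = 0.2800 m³/s × 35.10 g/m³ × 86 400 s/d = 849.1 kg/d.

849 kg/d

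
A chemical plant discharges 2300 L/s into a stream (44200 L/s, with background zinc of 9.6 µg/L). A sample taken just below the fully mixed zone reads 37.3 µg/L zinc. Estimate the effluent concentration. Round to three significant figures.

Mass balance: 44200·9.600 + 2300·Cₑ = 46500·37.30
→ Cₑ = (46500·37.30 − 44200·9.600) / 2300 = 569.6 µg/L.

570 µg/L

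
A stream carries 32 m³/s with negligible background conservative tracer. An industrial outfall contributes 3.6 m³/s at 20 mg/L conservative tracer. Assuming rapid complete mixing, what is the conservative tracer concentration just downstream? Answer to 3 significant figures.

2.02 mg/L

Conservation of mass: C = (32.00·0 + 3.600·20.00) / 35.60 = 72.00/35.60 = 2.022 mg/L.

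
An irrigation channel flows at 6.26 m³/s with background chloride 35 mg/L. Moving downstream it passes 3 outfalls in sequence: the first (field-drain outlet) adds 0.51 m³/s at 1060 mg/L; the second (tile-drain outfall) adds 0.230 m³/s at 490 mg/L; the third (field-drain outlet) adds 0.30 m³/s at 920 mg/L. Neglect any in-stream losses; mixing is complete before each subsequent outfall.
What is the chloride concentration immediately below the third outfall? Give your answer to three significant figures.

157 mg/L

Outfall 1: combined Q = 6.770 m³/s; C = (6.260·35.00 + 0.5100·1060)/6.770 = 112.2 mg/L.
Outfall 2: combined Q = 7.000 m³/s; C = (6.770·112.2 + 0.2300·490.0)/7.000 = 124.6 mg/L.
Outfall 3: combined Q = 7.300 m³/s; C = (7.000·124.6 + 0.3000·920.0)/7.300 = 157.3 mg/L.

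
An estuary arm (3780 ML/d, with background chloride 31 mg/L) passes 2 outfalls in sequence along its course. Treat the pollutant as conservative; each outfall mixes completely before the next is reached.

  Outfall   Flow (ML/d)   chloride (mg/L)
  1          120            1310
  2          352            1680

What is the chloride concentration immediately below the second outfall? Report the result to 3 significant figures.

Outfall 1: combined Q = 3900 ML/d; C = (3780·31.00 + 120.0·1310)/3900 = 70.35 mg/L.
Outfall 2: combined Q = 4252 ML/d; C = (3900·70.35 + 352.0·1680)/4252 = 203.6 mg/L.

204 mg/L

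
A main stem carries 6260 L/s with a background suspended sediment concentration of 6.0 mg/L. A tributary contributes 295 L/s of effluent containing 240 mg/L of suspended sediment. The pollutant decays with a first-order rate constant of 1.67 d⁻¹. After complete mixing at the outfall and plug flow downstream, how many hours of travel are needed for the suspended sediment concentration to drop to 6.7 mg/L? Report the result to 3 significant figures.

Conservation of mass: C = (6260·6.000 + 295.0·240.0) / 6555 = 108400/6555 = 16.53 mg/L.
16.53·exp(−k·t) = 6.7 → t = ln(16.53/6.7)/k = 46720 s = 12.98 h.

13.0 h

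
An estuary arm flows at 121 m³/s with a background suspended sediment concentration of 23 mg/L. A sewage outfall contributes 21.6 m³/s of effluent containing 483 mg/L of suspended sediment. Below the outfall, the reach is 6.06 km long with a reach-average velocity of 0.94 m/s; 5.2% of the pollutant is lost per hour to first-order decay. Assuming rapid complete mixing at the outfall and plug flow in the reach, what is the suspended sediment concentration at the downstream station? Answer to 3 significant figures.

84.2 mg/L

After mixing, C = (121.0·23.00 + 21.60·483.0) / 142.6 = 13220/142.6 = 92.68 mg/L.
Travel time t = 6.06·1000 / 0.94 = 6447 s = 1.791 h.
5.2%/h lost → k = −ln(1 − 0.052) = 0.05340 h⁻¹.
Applying C = C₀e^(−kt): 92.68 × 0.9088 = 84.23 mg/L.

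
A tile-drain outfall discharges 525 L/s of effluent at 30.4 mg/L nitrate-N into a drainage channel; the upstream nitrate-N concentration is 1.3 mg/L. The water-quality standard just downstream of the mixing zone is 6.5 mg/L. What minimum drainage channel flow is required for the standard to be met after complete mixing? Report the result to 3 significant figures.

Set C_mix = 6.5: (Q·1.300 + 525.0·30.40) / (Q + 525.0) = 6.5
→ Q = 525.0·(30.40 − 6.5)/(6.5 − 1.300) = 2413 L/s.

2410 L/s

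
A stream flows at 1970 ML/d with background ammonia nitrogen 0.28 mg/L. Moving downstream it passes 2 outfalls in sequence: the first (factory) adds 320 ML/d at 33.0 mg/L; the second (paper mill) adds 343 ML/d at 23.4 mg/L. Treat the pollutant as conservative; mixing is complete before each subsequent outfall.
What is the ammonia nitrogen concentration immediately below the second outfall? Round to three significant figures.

After outfall 1: Q = 1970 + 320.0 = 2290 ML/d; C = (1970·0.2800 + 320.0·33.00)/2290 = 4.852 mg/L.
After outfall 2: Q = 2290 + 343.0 = 2633 ML/d; C = (2290·4.852 + 343.0·23.40)/2633 = 7.268 mg/L.

7.27 mg/L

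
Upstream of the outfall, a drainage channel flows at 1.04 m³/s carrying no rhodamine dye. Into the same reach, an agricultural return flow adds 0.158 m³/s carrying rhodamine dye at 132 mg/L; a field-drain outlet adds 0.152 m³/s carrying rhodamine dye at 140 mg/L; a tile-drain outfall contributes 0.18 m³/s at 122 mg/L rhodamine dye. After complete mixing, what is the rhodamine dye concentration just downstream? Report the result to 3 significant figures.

41.9 mg/L

Conservation of mass: C = (1.040·0 + 0.1580·132.0 + 0.1520·140.0 + 0.1800·122.0) / 1.530 = 64.10/1.530 = 41.89 mg/L.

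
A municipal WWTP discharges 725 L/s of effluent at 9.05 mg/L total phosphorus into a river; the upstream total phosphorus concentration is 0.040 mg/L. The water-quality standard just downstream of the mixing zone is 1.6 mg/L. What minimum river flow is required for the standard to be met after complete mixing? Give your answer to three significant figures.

3460 L/s

Set C_mix = 1.6: (Q·0.04000 + 725.0·9.050) / (Q + 725.0) = 1.6
→ Q = 725.0·(9.050 − 1.6)/(1.6 − 0.04000) = 3462 L/s.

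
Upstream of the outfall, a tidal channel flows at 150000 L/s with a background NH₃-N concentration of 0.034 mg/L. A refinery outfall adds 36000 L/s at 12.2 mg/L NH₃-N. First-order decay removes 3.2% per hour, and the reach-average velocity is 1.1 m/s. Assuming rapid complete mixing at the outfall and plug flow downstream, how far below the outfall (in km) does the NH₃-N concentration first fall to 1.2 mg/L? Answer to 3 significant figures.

83.8 km

After mixing, C = (150000·0.03400 + 36000·12.20) / 186000 = 444300/186000 = 2.389 mg/L.
3.2%/h lost → k = −ln(1 − 0.032) = 0.03252 h⁻¹.
Set 2.389·exp(−k·t) = 1.2 → t = ln(2.389/1.2)/k = 76200 s = 21.17 h.
Distance = v·t = 1.1·76200 = 83820 m = 83.82 km.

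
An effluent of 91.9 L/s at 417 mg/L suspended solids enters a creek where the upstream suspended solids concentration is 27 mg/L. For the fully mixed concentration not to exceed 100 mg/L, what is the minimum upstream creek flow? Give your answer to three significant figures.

399 L/s

Set C_mix = 100: (Q·27.00 + 91.90·417.0) / (Q + 91.90) = 100
→ Q = 91.90·(417.0 − 100)/(100 − 27.00) = 399.1 L/s.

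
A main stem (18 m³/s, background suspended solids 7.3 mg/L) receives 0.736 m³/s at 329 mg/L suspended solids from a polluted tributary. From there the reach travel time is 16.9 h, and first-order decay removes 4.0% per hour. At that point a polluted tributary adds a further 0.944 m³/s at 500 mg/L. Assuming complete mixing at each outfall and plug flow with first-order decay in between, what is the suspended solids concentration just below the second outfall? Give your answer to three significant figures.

33.5 mg/L

Mixed concentration C = ΣQC/ΣQ = (18.00·7.300 + 0.7360·329.0) / 18.74 = 373.5/18.74 = 19.94 mg/L; combined flow 18.74 m³/s.
4.0%/h lost → k = −ln(1 − 0.04) = 0.04082 h⁻¹.
After decay, C = 19.94 × e^(−kt) = 19.94 × 0.5016 = 10.00 mg/L.
At the second outfall, C = (18.74·10.00 + 0.9440·500.0) / (18.74 + 0.9440) = 33.51 mg/L.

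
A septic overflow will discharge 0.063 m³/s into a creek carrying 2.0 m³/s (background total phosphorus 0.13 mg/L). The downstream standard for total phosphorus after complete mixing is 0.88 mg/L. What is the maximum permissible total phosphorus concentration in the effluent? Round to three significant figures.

At the limit, (Qr·Cr + Qe·Cₑ)/(Qr + Qe) = 0.88:
Cₑ = (2.063·0.88 − 2.000·0.1300) / 0.06300 = 24.69 mg/L.

24.7 mg/L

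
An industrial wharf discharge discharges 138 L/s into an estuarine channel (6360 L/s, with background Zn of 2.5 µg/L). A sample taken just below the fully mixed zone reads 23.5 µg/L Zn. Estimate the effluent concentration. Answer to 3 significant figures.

Mass balance: 6360·2.500 + 138.0·Cₑ = 6498·23.50
→ Cₑ = (6498·23.50 − 6360·2.500) / 138.0 = 991.3 µg/L.

991 µg/L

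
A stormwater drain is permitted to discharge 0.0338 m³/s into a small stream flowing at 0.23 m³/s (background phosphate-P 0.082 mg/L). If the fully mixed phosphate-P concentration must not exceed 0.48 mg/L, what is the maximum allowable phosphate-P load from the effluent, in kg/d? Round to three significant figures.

Mass balance at the limit: 0.2300·0.08200 + 0.03380·Cₑ = 0.2638·0.48 → Cₑ = 3.188 mg/L.
Load = 0.03380 m³/s × 3.188 g/m³ × 86 400 s/d = 9.311 kg/d.

9.31 kg/d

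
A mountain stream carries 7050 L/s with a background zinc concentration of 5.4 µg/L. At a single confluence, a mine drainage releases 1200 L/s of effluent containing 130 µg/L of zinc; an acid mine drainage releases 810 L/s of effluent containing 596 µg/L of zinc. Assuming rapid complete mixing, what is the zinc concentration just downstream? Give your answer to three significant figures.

Mixed concentration C = ΣQC/ΣQ = (7050·5.400 + 1200·130.0 + 810.0·596.0) / 9060 = 676800/9060 = 74.71 µg/L.

74.7 µg/L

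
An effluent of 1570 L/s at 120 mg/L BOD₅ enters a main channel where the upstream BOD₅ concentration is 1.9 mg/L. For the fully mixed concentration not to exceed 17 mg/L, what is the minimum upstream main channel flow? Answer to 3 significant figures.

Set C_mix = 17: (Q·1.900 + 1570·120.0) / (Q + 1570) = 17
→ Q = 1570·(120.0 − 17)/(17 − 1.900) = 10710 L/s.

10700 L/s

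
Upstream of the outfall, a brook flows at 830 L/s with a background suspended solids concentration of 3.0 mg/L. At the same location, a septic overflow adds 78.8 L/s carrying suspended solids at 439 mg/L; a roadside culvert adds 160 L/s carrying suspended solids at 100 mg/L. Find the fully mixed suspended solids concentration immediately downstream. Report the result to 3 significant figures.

49.7 mg/L

Conservation of mass: C = (830.0·3.000 + 78.80·439.0 + 160.0·100.0) / 1069 = 53080/1069 = 49.67 mg/L.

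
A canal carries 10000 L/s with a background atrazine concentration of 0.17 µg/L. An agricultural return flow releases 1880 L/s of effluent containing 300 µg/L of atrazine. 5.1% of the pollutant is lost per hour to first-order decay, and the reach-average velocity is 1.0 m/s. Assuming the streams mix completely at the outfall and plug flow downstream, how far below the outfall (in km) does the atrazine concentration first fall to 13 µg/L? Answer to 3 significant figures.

Flow-weighted average: C = (10000·0.1700 + 1880·300.0) / 11880 = 565700/11880 = 47.62 µg/L.
5.1%/h lost → k = −ln(1 − 0.051) = 0.05235 h⁻¹.
Set 47.62·exp(−k·t) = 13 → t = ln(47.62/13)/k = 89280 s = 24.80 h.
Distance = v·t = 1.0·89280 = 89280 m = 89.28 km.

89.3 km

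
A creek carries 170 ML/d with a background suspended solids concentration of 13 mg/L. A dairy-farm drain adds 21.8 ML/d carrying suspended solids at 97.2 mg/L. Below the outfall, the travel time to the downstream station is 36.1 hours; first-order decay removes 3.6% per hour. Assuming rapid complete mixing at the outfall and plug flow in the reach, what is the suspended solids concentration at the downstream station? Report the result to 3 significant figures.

Flow-weighted average: C = (170.0·13.00 + 21.80·97.20) / 191.8 = 4329/191.8 = 22.57 mg/L.
3.6%/h lost → k = −ln(1 − 0.036) = 0.03666 h⁻¹.
First-order decay: C = 22.57·exp(−k·t) = 22.57·0.2662 = 6.008 mg/L.

6.01 mg/L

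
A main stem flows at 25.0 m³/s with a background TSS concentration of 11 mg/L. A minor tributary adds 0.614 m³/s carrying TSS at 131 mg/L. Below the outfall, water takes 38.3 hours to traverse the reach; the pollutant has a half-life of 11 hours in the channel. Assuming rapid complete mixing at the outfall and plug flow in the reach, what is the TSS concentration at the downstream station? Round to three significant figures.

After mixing, C = (25.00·11.00 + 0.6140·131.0) / 25.61 = 355.4/25.61 = 13.88 mg/L.
Half-life 11 h → k = ln 2 / 11 = 0.06301 h⁻¹ = 1.512 d⁻¹.
Decay over the reach: 13.88·exp(−kt) = 13.88·0.08951 = 1.242 mg/L.

1.24 mg/L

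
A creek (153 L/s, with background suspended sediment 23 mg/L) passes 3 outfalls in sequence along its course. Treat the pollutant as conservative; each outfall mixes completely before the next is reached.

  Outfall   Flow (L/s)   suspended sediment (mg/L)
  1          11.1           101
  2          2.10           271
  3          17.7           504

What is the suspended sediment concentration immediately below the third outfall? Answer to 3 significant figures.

76.8 mg/L

Outfall 1: combined Q = 164.1 L/s; C = (153.0·23.00 + 11.10·101.0)/164.1 = 28.28 mg/L.
Outfall 2: combined Q = 166.2 L/s; C = (164.1·28.28 + 2.100·271.0)/166.2 = 31.34 mg/L.
Outfall 3: combined Q = 183.9 L/s; C = (166.2·31.34 + 17.70·504.0)/183.9 = 76.84 mg/L.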